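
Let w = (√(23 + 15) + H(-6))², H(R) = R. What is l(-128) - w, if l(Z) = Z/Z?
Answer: -73 + 12*√38 ≈ 0.97297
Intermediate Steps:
l(Z) = 1
w = (-6 + √38)² (w = (√(23 + 15) - 6)² = (√38 - 6)² = (-6 + √38)² ≈ 0.027032)
l(-128) - w = 1 - (6 - √38)²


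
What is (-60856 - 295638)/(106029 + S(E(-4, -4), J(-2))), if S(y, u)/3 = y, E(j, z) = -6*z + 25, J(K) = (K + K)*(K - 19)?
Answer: -178247/53088 ≈ -3.3576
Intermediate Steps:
J(K) = 2*K*(-19 + K) (J(K) = (2*K)*(-19 + K) = 2*K*(-19 + K))
E(j, z) = 25 - 6*z
S(y, u) = 3*y
(-60856 - 295638)/(106029 + S(E(-4, -4), J(-2))) = (-60856 - 295638)/(106029 + 3*(25 - 6*(-4))) = -356494/(106029 + 3*(25 + 24)) = -356494/(106029 + 3*49) = -356494/(106029 + 147) = -356494/106176 = -356494*1/106176 = -178247/53088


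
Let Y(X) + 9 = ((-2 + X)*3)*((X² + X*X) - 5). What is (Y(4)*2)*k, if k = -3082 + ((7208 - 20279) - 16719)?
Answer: -10058832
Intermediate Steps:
Y(X) = -9 + (-6 + 3*X)*(-5 + 2*X²) (Y(X) = -9 + ((-2 + X)*3)*((X² + X*X) - 5) = -9 + (-6 + 3*X)*((X² + X²) - 5) = -9 + (-6 + 3*X)*(2*X² - 5) = -9 + (-6 + 3*X)*(-5 + 2*X²))
k = -32872 (k = -3082 + (-13071 - 16719) = -3082 - 29790 = -32872)
(Y(4)*2)*k = ((21 - 15*4 - 12*4² + 6*4³)*2)*(-32872) = ((21 - 60 - 12*16 + 6*64)*2)*(-32872) = ((21 - 60 - 192 + 384)*2)*(-32872) = (153*2)*(-32872) = 306*(-32872) = -10058832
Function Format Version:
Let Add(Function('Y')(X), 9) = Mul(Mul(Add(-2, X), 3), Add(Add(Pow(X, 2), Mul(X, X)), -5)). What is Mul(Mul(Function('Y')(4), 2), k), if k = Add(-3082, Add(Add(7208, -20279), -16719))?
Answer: -10058832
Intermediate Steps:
Function('Y')(X) = Add(-9, Mul(Add(-6, Mul(3, X)), Add(-5, Mul(2, Pow(X, 2))))) (Function('Y')(X) = Add(-9, Mul(Mul(Add(-2, X), 3), Add(Add(Pow(X, 2), Mul(X, X)), -5))) = Add(-9, Mul(Add(-6, Mul(3, X)), Add(Add(Pow(X, 2), Pow(X, 2)), -5))) = Add(-9, Mul(Add(-6, Mul(3, X)), Add(Mul(2, Pow(X, 2)), -5))) = Add(-9, Mul(Add(-6, Mul(3, X)), Add(-5, Mul(2, Pow(X, 2))))))
k = -32872 (k = Add(-3082, Add(-13071, -16719)) = Add(-3082, -29790) = -32872)
Mul(Mul(Function('Y')(4), 2), k) = Mul(Mul(Add(21, Mul(-15, 4), Mul(-12, Pow(4, 2)), Mul(6, Pow(4, 3))), 2), -32872) = Mul(Mul(Add(21, -60, Mul(-12, 16), Mul(6, 64)), 2), -32872) = Mul(Mul(Add(21, -60, -192, 384), 2), -32872) = Mul(Mul(153, 2), -32872) = Mul(306, -32872) = -10058832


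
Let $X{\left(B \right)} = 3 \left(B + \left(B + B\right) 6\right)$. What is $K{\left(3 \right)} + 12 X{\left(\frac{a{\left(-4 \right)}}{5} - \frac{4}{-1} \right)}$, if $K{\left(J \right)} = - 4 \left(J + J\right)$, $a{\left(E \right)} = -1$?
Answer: $\frac{8772}{5} \approx 1754.4$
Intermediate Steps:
$K{\left(J \right)} = - 8 J$ ($K{\left(J \right)} = - 4 \cdot 2 J = - 8 J$)
$X{\left(B \right)} = 39 B$ ($X{\left(B \right)} = 3 \left(B + 2 B 6\right) = 3 \left(B + 12 B\right) = 3 \cdot 13 B = 39 B$)
$K{\left(3 \right)} + 12 X{\left(\frac{a{\left(-4 \right)}}{5} - \frac{4}{-1} \right)} = \left(-8\right) 3 + 12 \cdot 39 \left(- \frac{1}{5} - \frac{4}{-1}\right) = -24 + 12 \cdot 39 \left(\left(-1\right) \frac{1}{5} - -4\right) = -24 + 12 \cdot 39 \left(- \frac{1}{5} + 4\right) = -24 + 12 \cdot 39 \cdot \frac{19}{5} = -24 + 12 \cdot \frac{741}{5} = -24 + \frac{8892}{5} = \frac{8772}{5}$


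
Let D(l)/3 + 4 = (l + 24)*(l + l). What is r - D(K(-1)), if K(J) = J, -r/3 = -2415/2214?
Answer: 37705/246 ≈ 153.27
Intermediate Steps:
r = 805/246 (r = -(-7245)/2214 = -3*(-805/738) = 805/246 ≈ 3.2724)
D(l) = -12 + 6*l*(24 + l) (D(l) = -12 + 3*((l + 24)*(l + l)) = -12 + 3*((24 + l)*(2*l)) = -12 + 3*(2*l*(24 + l)) = -12 + 6*l*(24 + l))
r - D(K(-1)) = 805/246 - (-12 + 6*(-1)**2 + 144*(-1)) = 805/246 - (-12 + 6*1 - 144) = 805/246 - (-12 + 6 - 144) = 805/246 - 1*(-150) = 805/246 + 150 = 37705/246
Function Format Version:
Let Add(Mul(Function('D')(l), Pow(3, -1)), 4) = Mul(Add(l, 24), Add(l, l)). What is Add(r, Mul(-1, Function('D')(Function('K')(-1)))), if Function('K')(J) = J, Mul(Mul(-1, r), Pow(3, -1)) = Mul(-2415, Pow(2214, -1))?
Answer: Rational(37705, 246) ≈ 153.27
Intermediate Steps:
r = Rational(805, 246) (r = Mul(-3, Mul(-2415, Pow(2214, -1))) = Mul(-3, Mul(-2415, Rational(1, 2214))) = Mul(-3, Rational(-805, 738)) = Rational(805, 246) ≈ 3.2724)
Function('D')(l) = Add(-12, Mul(6, l, Add(24, l))) (Function('D')(l) = Add(-12, Mul(3, Mul(Add(l, 24), Add(l, l)))) = Add(-12, Mul(3, Mul(Add(24, l), Mul(2, l)))) = Add(-12, Mul(3, Mul(2, l, Add(24, l)))) = Add(-12, Mul(6, l, Add(24, l))))
Add(r, Mul(-1, Function('D')(Function('K')(-1)))) = Add(Rational(805, 246), Mul(-1, Add(-12, Mul(6, Pow(-1, 2)), Mul(144, -1)))) = Add(Rational(805, 246), Mul(-1, Add(-12, Mul(6, 1), -144))) = Add(Rational(805, 246), Mul(-1, Add(-12, 6, -144))) = Add(Rational(805, 246), Mul(-1, -150)) = Add(Rational(805, 246), 150) = Rational(37705, 246)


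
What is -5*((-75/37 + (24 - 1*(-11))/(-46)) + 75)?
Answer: -614525/1702 ≈ -361.06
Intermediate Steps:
-5*((-75/37 + (24 - 1*(-11))/(-46)) + 75) = -5*((-75*1/37 + (24 + 11)*(-1/46)) + 75) = -5*((-75/37 + 35*(-1/46)) + 75) = -5*((-75/37 - 35/46) + 75) = -5*(-4745/1702 + 75) = -5*122905/1702 = -614525/1702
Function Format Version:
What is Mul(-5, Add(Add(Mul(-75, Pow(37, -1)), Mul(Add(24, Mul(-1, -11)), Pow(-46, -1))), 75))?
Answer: Rational(-614525, 1702) ≈ -361.06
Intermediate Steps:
Mul(-5, Add(Add(Mul(-75, Pow(37, -1)), Mul(Add(24, Mul(-1, -11)), Pow(-46, -1))), 75)) = Mul(-5, Add(Add(Mul(-75, Rational(1, 37)), Mul(Add(24, 11), Rational(-1, 46))), 75)) = Mul(-5, Add(Add(Rational(-75, 37), Mul(35, Rational(-1, 46))), 75)) = Mul(-5, Add(Add(Rational(-75, 37), Rational(-35, 46)), 75)) = Mul(-5, Add(Rational(-4745, 1702), 75)) = Mul(-5, Rational(122905, 1702)) = Rational(-614525, 1702)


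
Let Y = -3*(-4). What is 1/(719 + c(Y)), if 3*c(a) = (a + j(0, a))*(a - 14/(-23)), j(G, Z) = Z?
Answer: 23/18857 ≈ 0.0012197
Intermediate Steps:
Y = 12
c(a) = 2*a*(14/23 + a)/3 (c(a) = ((a + a)*(a - 14/(-23)))/3 = ((2*a)*(a - 14*(-1/23)))/3 = ((2*a)*(a + 14/23))/3 = ((2*a)*(14/23 + a))/3 = (2*a*(14/23 + a))/3 = 2*a*(14/23 + a)/3)
1/(719 + c(Y)) = 1/(719 + (2/69)*12*(14 + 23*12)) = 1/(719 + (2/69)*12*(14 + 276)) = 1/(719 + (2/69)*12*290) = 1/(719 + 2320/23) = 1/(18857/23) = 23/18857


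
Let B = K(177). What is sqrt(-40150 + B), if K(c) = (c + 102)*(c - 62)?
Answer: I*sqrt(8065) ≈ 89.805*I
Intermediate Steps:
K(c) = (-62 + c)*(102 + c) (K(c) = (102 + c)*(-62 + c) = (-62 + c)*(102 + c))
B = 32085 (B = -6324 + 177**2 + 40*177 = -6324 + 31329 + 7080 = 32085)
sqrt(-40150 + B) = sqrt(-40150 + 32085) = sqrt(-8065) = I*sqrt(8065)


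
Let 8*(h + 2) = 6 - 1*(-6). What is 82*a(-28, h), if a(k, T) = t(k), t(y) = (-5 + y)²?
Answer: 89298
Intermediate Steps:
h = -½ (h = -2 + (6 - 1*(-6))/8 = -2 + (6 + 6)/8 = -2 + (⅛)*12 = -2 + 3/2 = -½ ≈ -0.50000)
a(k, T) = (-5 + k)²
82*a(-28, h) = 82*(-5 - 28)² = 82*(-33)² = 82*1089 = 89298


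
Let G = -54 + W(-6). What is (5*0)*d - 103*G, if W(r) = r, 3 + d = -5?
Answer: 6180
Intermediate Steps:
d = -8 (d = -3 - 5 = -8)
G = -60 (G = -54 - 6 = -60)
(5*0)*d - 103*G = (5*0)*(-8) - 103*(-60) = 0*(-8) + 6180 = 0 + 6180 = 6180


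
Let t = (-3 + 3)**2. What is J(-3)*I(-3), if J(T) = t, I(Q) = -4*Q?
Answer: 0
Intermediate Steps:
t = 0 (t = 0**2 = 0)
J(T) = 0
J(-3)*I(-3) = 0*(-4*(-3)) = 0*12 = 0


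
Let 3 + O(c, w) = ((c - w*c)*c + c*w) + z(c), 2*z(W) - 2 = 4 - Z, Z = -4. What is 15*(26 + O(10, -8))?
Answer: 12720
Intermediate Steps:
z(W) = 5 (z(W) = 1 + (4 - 1*(-4))/2 = 1 + (4 + 4)/2 = 1 + (½)*8 = 1 + 4 = 5)
O(c, w) = 2 + c*w + c*(c - c*w) (O(c, w) = -3 + (((c - w*c)*c + c*w) + 5) = -3 + (((c - c*w)*c + c*w) + 5) = -3 + ((c*(c - c*w) + c*w) + 5) = -3 + ((c*w + c*(c - c*w)) + 5) = -3 + (5 + c*w + c*(c - c*w)) = 2 + c*w + c*(c - c*w))
15*(26 + O(10, -8)) = 15*(26 + (2 + 10² + 10*(-8) - 1*(-8)*10²)) = 15*(26 + (2 + 100 - 80 - 1*(-8)*100)) = 15*(26 + (2 + 100 - 80 + 800)) = 15*(26 + 822) = 15*848 = 12720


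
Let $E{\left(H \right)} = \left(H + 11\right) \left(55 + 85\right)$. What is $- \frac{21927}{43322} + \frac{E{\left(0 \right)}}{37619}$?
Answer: $- \frac{758155933}{1629730318} \approx -0.4652$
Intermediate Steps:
$E{\left(H \right)} = 1540 + 140 H$ ($E{\left(H \right)} = \left(11 + H\right) 140 = 1540 + 140 H$)
$- \frac{21927}{43322} + \frac{E{\left(0 \right)}}{37619} = - \frac{21927}{43322} + \frac{1540 + 140 \cdot 0}{37619} = \left(-21927\right) \frac{1}{43322} + \left(1540 + 0\right) \frac{1}{37619} = - \frac{21927}{43322} + 1540 \cdot \frac{1}{37619} = - \frac{21927}{43322} + \frac{1540}{37619} = - \frac{758155933}{1629730318}$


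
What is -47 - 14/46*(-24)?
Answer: -913/23 ≈ -39.696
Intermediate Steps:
-47 - 14/46*(-24) = -47 - 14*1/46*(-24) = -47 - 7/23*(-24) = -47 + 168/23 = -913/23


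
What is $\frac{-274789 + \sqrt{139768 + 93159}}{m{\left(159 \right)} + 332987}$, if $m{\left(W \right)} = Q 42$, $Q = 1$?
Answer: $- \frac{274789}{333029} + \frac{\sqrt{232927}}{333029} \approx -0.82367$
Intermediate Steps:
$m{\left(W \right)} = 42$ ($m{\left(W \right)} = 1 \cdot 42 = 42$)
$\frac{-274789 + \sqrt{139768 + 93159}}{m{\left(159 \right)} + 332987} = \frac{-274789 + \sqrt{139768 + 93159}}{42 + 332987} = \frac{-274789 + \sqrt{232927}}{333029} = \left(-274789 + \sqrt{232927}\right) \frac{1}{333029} = - \frac{274789}{333029} + \frac{\sqrt{232927}}{333029}$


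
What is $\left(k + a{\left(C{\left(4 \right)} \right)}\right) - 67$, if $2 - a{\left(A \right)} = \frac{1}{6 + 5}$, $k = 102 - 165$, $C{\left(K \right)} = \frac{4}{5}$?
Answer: $- \frac{1409}{11} \approx -128.09$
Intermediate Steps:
$C{\left(K \right)} = \frac{4}{5}$ ($C{\left(K \right)} = 4 \cdot \frac{1}{5} = \frac{4}{5}$)
$k = -63$
$a{\left(A \right)} = \frac{21}{11}$ ($a{\left(A \right)} = 2 - \frac{1}{6 + 5} = 2 - \frac{1}{11} = \frac{21}{11}$)
$\left(k + a{\left(C{\left(4 \right)} \right)}\right) - 67 = \left(-63 + \frac{21}{11}\right) - 67 = - \frac{672}{11} - 67 = - \frac{1409}{11}$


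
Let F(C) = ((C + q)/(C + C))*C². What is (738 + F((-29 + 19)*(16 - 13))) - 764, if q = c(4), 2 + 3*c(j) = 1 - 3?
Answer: 444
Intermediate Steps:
c(j) = -4/3 (c(j) = -⅔ + (1 - 3)/3 = -⅔ + (⅓)*(-2) = -⅔ - ⅔ = -4/3)
q = -4/3 ≈ -1.3333
F(C) = C*(-4/3 + C)/2 (F(C) = ((C - 4/3)/(C + C))*C² = ((-4/3 + C)/((2*C)))*C² = ((-4/3 + C)*(1/(2*C)))*C² = ((-4/3 + C)/(2*C))*C² = C*(-4/3 + C)/2)
(738 + F((-29 + 19)*(16 - 13))) - 764 = (738 + ((-29 + 19)*(16 - 13))*(-4 + 3*((-29 + 19)*(16 - 13)))/6) - 764 = (738 + (-10*3)*(-4 + 3*(-10*3))/6) - 764 = (738 + (⅙)*(-30)*(-4 + 3*(-30))) - 764 = (738 + (⅙)*(-30)*(-4 - 90)) - 764 = (738 + (⅙)*(-30)*(-94)) - 764 = (738 + 470) - 764 = 1208 - 764 = 444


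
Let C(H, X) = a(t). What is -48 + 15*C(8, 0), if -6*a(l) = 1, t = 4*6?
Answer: -101/2 ≈ -50.500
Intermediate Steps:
t = 24
a(l) = -⅙ (a(l) = -⅙*1 = -⅙)
C(H, X) = -⅙
-48 + 15*C(8, 0) = -48 + 15*(-⅙) = -48 - 5/2 = -101/2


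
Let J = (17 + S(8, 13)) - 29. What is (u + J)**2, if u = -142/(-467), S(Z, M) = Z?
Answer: 2979076/218089 ≈ 13.660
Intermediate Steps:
u = 142/467 (u = -142*(-1/467) = 142/467 ≈ 0.30407)
J = -4 (J = (17 + 8) - 29 = 25 - 29 = -4)
(u + J)**2 = (142/467 - 4)**2 = (-1726/467)**2 = 2979076/218089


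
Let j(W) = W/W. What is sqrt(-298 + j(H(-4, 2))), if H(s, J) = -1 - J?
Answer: 3*I*sqrt(33) ≈ 17.234*I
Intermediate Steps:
j(W) = 1
sqrt(-298 + j(H(-4, 2))) = sqrt(-298 + 1) = sqrt(-297) = 3*I*sqrt(33)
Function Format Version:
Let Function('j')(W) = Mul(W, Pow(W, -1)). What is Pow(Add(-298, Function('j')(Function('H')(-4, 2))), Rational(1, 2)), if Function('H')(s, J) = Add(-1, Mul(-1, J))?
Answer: Mul(3, I, Pow(33, Rational(1, 2))) ≈ Mul(17.234, I)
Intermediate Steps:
Function('j')(W) = 1
Pow(Add(-298, Function('j')(Function('H')(-4, 2))), Rational(1, 2)) = Pow(Add(-298, 1), Rational(1, 2)) = Pow(-297, Rational(1, 2)) = Mul(3, I, Pow(33, Rational(1, 2)))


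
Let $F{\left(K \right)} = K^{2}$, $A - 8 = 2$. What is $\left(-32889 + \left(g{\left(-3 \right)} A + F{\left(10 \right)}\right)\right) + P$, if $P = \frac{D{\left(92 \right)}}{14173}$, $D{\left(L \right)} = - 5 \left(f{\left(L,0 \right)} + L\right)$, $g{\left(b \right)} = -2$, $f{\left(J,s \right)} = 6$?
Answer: $- \frac{465002447}{14173} \approx -32809.0$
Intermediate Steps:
$A = 10$ ($A = 8 + 2 = 10$)
$D{\left(L \right)} = -30 - 5 L$ ($D{\left(L \right)} = - 5 \left(6 + L\right) = -30 - 5 L$)
$P = - \frac{490}{14173}$ ($P = \frac{-30 - 460}{14173} = \left(-30 - 460\right) \frac{1}{14173} = \left(-490\right) \frac{1}{14173} = - \frac{490}{14173} \approx -0.034573$)
$\left(-32889 + \left(g{\left(-3 \right)} A + F{\left(10 \right)}\right)\right) + P = \left(-32889 + \left(\left(-2\right) 10 + 10^{2}\right)\right) - \frac{490}{14173} = \left(-32889 + \left(-20 + 100\right)\right) - \frac{490}{14173} = \left(-32889 + 80\right) - \frac{490}{14173} = -32809 - \frac{490}{14173} = - \frac{465002447}{14173}$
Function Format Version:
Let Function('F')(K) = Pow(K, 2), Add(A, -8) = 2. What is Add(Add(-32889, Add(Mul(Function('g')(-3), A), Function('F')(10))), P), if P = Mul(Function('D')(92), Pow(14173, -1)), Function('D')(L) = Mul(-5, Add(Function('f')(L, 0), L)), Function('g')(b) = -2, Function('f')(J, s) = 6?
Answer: Rational(-465002447, 14173) ≈ -32809.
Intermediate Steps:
A = 10 (A = Add(8, 2) = 10)
Function('D')(L) = Add(-30, Mul(-5, L)) (Function('D')(L) = Mul(-5, Add(6, L)) = Add(-30, Mul(-5, L)))
P = Rational(-490, 14173) (P = Mul(Add(-30, Mul(-5, 92)), Pow(14173, -1)) = Mul(Add(-30, -460), Rational(1, 14173)) = Mul(-490, Rational(1, 14173)) = Rational(-490, 14173) ≈ -0.034573)
Add(Add(-32889, Add(Mul(Function('g')(-3), A), Function('F')(10))), P) = Add(Add(-32889, Add(Mul(-2, 10), Pow(10, 2))), Rational(-490, 14173)) = Add(Add(-32889, Add(-20, 100)), Rational(-490, 14173)) = Add(Add(-32889, 80), Rational(-490, 14173)) = Add(-32809, Rational(-490, 14173)) = Rational(-465002447, 14173)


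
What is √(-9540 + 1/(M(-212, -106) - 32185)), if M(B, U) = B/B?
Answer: I*√274489612734/5364 ≈ 97.673*I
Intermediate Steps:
M(B, U) = 1
√(-9540 + 1/(M(-212, -106) - 32185)) = √(-9540 + 1/(1 - 32185)) = √(-9540 + 1/(-32184)) = √(-9540 - 1/32184) = √(-307035361/32184) = I*√274489612734/5364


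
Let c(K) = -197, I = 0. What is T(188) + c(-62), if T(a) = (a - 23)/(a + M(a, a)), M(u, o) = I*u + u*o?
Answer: -2333213/11844 ≈ -197.00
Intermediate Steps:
M(u, o) = o*u (M(u, o) = 0*u + u*o = 0 + o*u = o*u)
T(a) = (-23 + a)/(a + a²) (T(a) = (a - 23)/(a + a*a) = (-23 + a)/(a + a²))
T(188) + c(-62) = (-23 + 188)/(188*(1 + 188)) - 197 = (1/188)*165/189 - 197 = (1/188)*(1/189)*165 - 197 = 55/11844 - 197 = -2333213/11844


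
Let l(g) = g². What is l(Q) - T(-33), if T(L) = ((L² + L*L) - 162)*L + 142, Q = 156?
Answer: 90722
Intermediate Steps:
T(L) = 142 + L*(-162 + 2*L²) (T(L) = ((L² + L²) - 162)*L + 142 = (2*L² - 162)*L + 142 = (-162 + 2*L²)*L + 142 = L*(-162 + 2*L²) + 142 = 142 + L*(-162 + 2*L²))
l(Q) - T(-33) = 156² - (142 - 162*(-33) + 2*(-33)³) = 24336 - (142 + 5346 + 2*(-35937)) = 24336 - (142 + 5346 - 71874) = 24336 - 1*(-66386) = 24336 + 66386 = 90722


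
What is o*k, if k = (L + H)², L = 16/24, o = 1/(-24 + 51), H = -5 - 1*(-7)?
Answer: 64/243 ≈ 0.26337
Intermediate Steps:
H = 2 (H = -5 + 7 = 2)
o = 1/27 ≈ 0.037037
L = ⅔ (L = 16*(1/24) = ⅔ ≈ 0.66667)
k = 64/9 (k = (⅔ + 2)² = (8/3)² = 64/9 ≈ 7.1111)
o*k = (1/27)*(64/9) = 64/243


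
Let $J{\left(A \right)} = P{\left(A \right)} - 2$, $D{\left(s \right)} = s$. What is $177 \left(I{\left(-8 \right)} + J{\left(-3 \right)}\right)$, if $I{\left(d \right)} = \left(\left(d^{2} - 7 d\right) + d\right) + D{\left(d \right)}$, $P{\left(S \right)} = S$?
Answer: $17523$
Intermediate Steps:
$J{\left(A \right)} = -2 + A$ ($J{\left(A \right)} = A - 2 = -2 + A$)
$I{\left(d \right)} = d^{2} - 5 d$ ($I{\left(d \right)} = \left(\left(d^{2} - 7 d\right) + d\right) + d = \left(d^{2} - 6 d\right) + d = d^{2} - 5 d$)
$177 \left(I{\left(-8 \right)} + J{\left(-3 \right)}\right) = 177 \left(- 8 \left(-5 - 8\right) - 5\right) = 177 \left(\left(-8\right) \left(-13\right) - 5\right) = 177 \left(104 - 5\right) = 177 \cdot 99 = 17523$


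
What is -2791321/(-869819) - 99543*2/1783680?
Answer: 800942442641/258579792320 ≈ 3.0975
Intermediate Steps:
-2791321/(-869819) - 99543*2/1783680 = -2791321*(-1/869819) - 199086*1/1783680 = 2791321/869819 - 33181/297280 = 800942442641/258579792320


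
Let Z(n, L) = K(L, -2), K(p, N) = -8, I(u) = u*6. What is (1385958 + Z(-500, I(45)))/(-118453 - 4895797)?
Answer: -27719/100285 ≈ -0.27640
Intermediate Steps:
I(u) = 6*u
Z(n, L) = -8
(1385958 + Z(-500, I(45)))/(-118453 - 4895797) = (1385958 - 8)/(-118453 - 4895797) = 1385950/(-5014250) = 1385950*(-1/5014250) = -27719/100285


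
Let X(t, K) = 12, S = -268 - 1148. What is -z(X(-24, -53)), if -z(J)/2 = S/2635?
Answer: -2832/2635 ≈ -1.0748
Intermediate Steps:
S = -1416
z(J) = 2832/2635 (z(J) = -(-2832)/2635 = -2*(-1416/2635) = 2832/2635)
-z(X(-24, -53)) = -1*2832/2635 = -2832/2635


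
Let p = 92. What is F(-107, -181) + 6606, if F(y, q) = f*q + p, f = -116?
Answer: 27694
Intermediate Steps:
F(y, q) = 92 - 116*q (F(y, q) = -116*q + 92 = 92 - 116*q)
F(-107, -181) + 6606 = (92 - 116*(-181)) + 6606 = (92 + 20996) + 6606 = 21088 + 6606 = 27694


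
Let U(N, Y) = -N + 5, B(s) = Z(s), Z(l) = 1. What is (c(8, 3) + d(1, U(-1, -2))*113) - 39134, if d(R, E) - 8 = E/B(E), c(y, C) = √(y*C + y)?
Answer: -37552 + 4*√2 ≈ -37546.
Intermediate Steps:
B(s) = 1
U(N, Y) = 5 - N
c(y, C) = √(y + C*y) (c(y, C) = √(C*y + y) = √(y + C*y))
d(R, E) = 8 + E (d(R, E) = 8 + E/1 = 8 + E*1 = 8 + E)
(c(8, 3) + d(1, U(-1, -2))*113) - 39134 = (√(8*(1 + 3)) + (8 + (5 - 1*(-1)))*113) - 39134 = (√(8*4) + (8 + (5 + 1))*113) - 39134 = (√32 + (8 + 6)*113) - 39134 = (4*√2 + 14*113) - 39134 = (4*√2 + 1582) - 39134 = (1582 + 4*√2) - 39134 = -37552 + 4*√2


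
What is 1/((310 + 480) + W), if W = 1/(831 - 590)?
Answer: 241/190391 ≈ 0.0012658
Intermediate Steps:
W = 1/241 ≈ 0.0041494
1/((310 + 480) + W) = 1/((310 + 480) + 1/241) = 1/(790 + 1/241) = 1/(190391/241) = 241/190391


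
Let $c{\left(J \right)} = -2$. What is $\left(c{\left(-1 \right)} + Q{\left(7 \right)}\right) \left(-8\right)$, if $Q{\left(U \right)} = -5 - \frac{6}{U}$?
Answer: $\frac{440}{7} \approx 62.857$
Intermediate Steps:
$Q{\left(U \right)} = -5 - \frac{6}{U}$
$\left(c{\left(-1 \right)} + Q{\left(7 \right)}\right) \left(-8\right) = \left(-2 - \left(5 + \frac{6}{7}\right)\right) \left(-8\right) = \left(-2 - \frac{41}{7}\right) \left(-8\right) = \left(- \frac{55}{7}\right) \left(-8\right) = \frac{440}{7}$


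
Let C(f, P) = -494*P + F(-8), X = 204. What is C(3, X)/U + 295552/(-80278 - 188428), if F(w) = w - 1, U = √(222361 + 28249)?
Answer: -147776/134353 - 20157*√250610/50122 ≈ -202.42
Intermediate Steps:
U = √250610 ≈ 500.61
F(w) = -1 + w
C(f, P) = -9 - 494*P (C(f, P) = -494*P + (-1 - 8) = -494*P - 9 = -9 - 494*P)
C(3, X)/U + 295552/(-80278 - 188428) = (-9 - 494*204)/(√250610) + 295552/(-80278 - 188428) = (-9 - 100776)*(√250610/250610) + 295552/(-268706) = -20157*√250610/50122 + 295552*(-1/268706) = -20157*√250610/50122 - 147776/134353 = -147776/134353 - 20157*√250610/50122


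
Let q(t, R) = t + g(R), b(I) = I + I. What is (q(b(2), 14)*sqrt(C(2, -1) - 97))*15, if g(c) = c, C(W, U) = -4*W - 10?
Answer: 270*I*sqrt(115) ≈ 2895.4*I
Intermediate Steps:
C(W, U) = -10 - 4*W
b(I) = 2*I
q(t, R) = R + t (q(t, R) = t + R = R + t)
(q(b(2), 14)*sqrt(C(2, -1) - 97))*15 = ((14 + 2*2)*sqrt((-10 - 4*2) - 97))*15 = ((14 + 4)*sqrt((-10 - 8) - 97))*15 = (18*sqrt(-18 - 97))*15 = (18*sqrt(-115))*15 = (18*(I*sqrt(115)))*15 = (18*I*sqrt(115))*15 = 270*I*sqrt(115)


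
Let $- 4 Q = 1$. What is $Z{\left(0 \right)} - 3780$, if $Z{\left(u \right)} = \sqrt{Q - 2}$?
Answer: $-3780 + \frac{3 i}{2} \approx -3780.0 + 1.5 i$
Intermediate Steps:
$Q = - \frac{1}{4}$ ($Q = \left(- \frac{1}{4}\right) 1 = - \frac{1}{4} \approx -0.25$)
$Z{\left(u \right)} = \frac{3 i}{2}$ ($Z{\left(u \right)} = \sqrt{- \frac{1}{4} - 2} = \sqrt{- \frac{9}{4}} = \frac{3 i}{2}$)
$Z{\left(0 \right)} - 3780 = \frac{3 i}{2} - 3780 = -3780 + \frac{3 i}{2}$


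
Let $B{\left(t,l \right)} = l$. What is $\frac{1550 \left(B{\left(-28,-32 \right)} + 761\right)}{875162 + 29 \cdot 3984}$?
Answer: $\frac{18225}{15979} \approx 1.1406$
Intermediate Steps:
$\frac{1550 \left(B{\left(-28,-32 \right)} + 761\right)}{875162 + 29 \cdot 3984} = \frac{1550 \left(-32 + 761\right)}{875162 + 29 \cdot 3984} = \frac{1550 \cdot 729}{875162 + 115536} = \frac{1129950}{990698} = 1129950 \cdot \frac{1}{990698} = \frac{18225}{15979}$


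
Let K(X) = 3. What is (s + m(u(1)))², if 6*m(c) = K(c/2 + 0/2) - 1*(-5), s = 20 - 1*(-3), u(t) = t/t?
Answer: 5329/9 ≈ 592.11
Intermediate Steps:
u(t) = 1
s = 23 (s = 20 + 3 = 23)
m(c) = 4/3 (m(c) = (3 - 1*(-5))/6 = (3 + 5)/6 = (⅙)*8 = 4/3)
(s + m(u(1)))² = (23 + 4/3)² = (73/3)² = 5329/9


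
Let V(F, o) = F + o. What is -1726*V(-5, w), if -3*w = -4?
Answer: 18986/3 ≈ 6328.7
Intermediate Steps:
w = 4/3 (w = -⅓*(-4) = 4/3 ≈ 1.3333)
-1726*V(-5, w) = -1726*(-5 + 4/3) = -1726*(-11/3) = 18986/3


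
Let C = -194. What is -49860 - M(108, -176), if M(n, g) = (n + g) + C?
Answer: -49598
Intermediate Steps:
M(n, g) = -194 + g + n (M(n, g) = (n + g) - 194 = (g + n) - 194 = -194 + g + n)
-49860 - M(108, -176) = -49860 - (-194 - 176 + 108) = -49860 - 1*(-262) = -49860 + 262 = -49598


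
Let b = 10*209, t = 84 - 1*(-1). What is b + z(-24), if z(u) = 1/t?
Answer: 177651/85 ≈ 2090.0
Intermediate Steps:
t = 85 (t = 84 + 1 = 85)
z(u) = 1/85
b = 2090
b + z(-24) = 2090 + 1/85 = 177651/85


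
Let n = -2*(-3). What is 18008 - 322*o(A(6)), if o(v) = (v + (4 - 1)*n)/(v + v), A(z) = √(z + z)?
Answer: 17847 - 483*√3 ≈ 17010.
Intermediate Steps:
A(z) = √2*√z (A(z) = √(2*z) = √2*√z)
n = 6
o(v) = (18 + v)/(2*v) (o(v) = (v + (4 - 1)*6)/(v + v) = (v + 3*6)/((2*v)) = (v + 18)*(1/(2*v)) = (18 + v)*(1/(2*v)) = (18 + v)/(2*v))
18008 - 322*o(A(6)) = 18008 - 322*(18 + √2*√6)/(2*((√2*√6))) = 18008 - 322*(18 + 2*√3)/(2*((2*√3))) = 18008 - 322*(√3/6)*(18 + 2*√3)/2 = 18008 - 322*√3*(18 + 2*√3)/12 = 18008 - 161*√3*(18 + 2*√3)/6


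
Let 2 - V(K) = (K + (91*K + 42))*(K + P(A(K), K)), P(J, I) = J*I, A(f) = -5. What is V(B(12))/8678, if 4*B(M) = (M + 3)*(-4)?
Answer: 40141/4339 ≈ 9.2512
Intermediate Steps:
B(M) = -3 - M (B(M) = ((M + 3)*(-4))/4 = ((3 + M)*(-4))/4 = (-12 - 4*M)/4 = -3 - M)
P(J, I) = I*J
V(K) = 2 + 4*K*(42 + 92*K) (V(K) = 2 - (K + (91*K + 42))*(K + K*(-5)) = 2 - (K + (42 + 91*K))*(K - 5*K) = 2 - (42 + 92*K)*(-4*K) = 2 - (-4)*K*(42 + 92*K) = 2 + 4*K*(42 + 92*K))
V(B(12))/8678 = (2 + 168*(-3 - 1*12) + 368*(-3 - 1*12)**2)/8678 = (2 + 168*(-3 - 12) + 368*(-3 - 12)**2)*(1/8678) = (2 + 168*(-15) + 368*(-15)**2)*(1/8678) = (2 - 2520 + 368*225)*(1/8678) = (2 - 2520 + 82800)*(1/8678) = 80282*(1/8678) = 40141/4339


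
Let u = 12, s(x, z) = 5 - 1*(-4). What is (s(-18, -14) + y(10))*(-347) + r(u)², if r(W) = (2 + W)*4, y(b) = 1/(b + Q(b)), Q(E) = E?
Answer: -87/20 ≈ -4.3500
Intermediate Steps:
s(x, z) = 9 (s(x, z) = 5 + 4 = 9)
y(b) = 1/(2*b) (y(b) = 1/(b + b) = 1/(2*b))
r(W) = 8 + 4*W
(s(-18, -14) + y(10))*(-347) + r(u)² = (9 + (½)/10)*(-347) + (8 + 4*12)² = (9 + (½)*(⅒))*(-347) + (8 + 48)² = (9 + 1/20)*(-347) + 56² = (181/20)*(-347) + 3136 = -62807/20 + 3136 = -87/20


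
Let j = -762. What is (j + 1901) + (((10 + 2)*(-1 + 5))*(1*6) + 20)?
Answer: 1447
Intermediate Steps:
(j + 1901) + (((10 + 2)*(-1 + 5))*(1*6) + 20) = (-762 + 1901) + (((10 + 2)*(-1 + 5))*(1*6) + 20) = 1139 + ((12*4)*6 + 20) = 1139 + (48*6 + 20) = 1139 + (288 + 20) = 1139 + 308 = 1447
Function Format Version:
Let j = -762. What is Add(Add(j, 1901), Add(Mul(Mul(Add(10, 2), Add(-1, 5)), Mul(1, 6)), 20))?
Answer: 1447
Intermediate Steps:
Add(Add(j, 1901), Add(Mul(Mul(Add(10, 2), Add(-1, 5)), Mul(1, 6)), 20)) = Add(Add(-762, 1901), Add(Mul(Mul(Add(10, 2), Add(-1, 5)), Mul(1, 6)), 20)) = Add(1139, Add(Mul(Mul(12, 4), 6), 20)) = Add(1139, Add(Mul(48, 6), 20)) = Add(1139, Add(288, 20)) = Add(1139, 308) = 1447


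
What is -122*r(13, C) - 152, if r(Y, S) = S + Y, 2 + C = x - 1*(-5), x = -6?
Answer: -1372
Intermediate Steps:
C = -3 (C = -2 + (-6 - 1*(-5)) = -2 + (-6 + 5) = -2 - 1 = -3)
-122*r(13, C) - 152 = -122*(-3 + 13) - 152 = -122*10 - 152 = -1220 - 152 = -1372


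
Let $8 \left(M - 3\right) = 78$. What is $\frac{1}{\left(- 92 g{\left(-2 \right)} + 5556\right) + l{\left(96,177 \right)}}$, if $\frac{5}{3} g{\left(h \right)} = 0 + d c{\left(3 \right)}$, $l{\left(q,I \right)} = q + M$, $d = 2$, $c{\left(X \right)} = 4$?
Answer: $\frac{20}{104463} \approx 0.00019146$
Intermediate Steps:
$M = \frac{51}{4}$ ($M = 3 + \frac{1}{8} \cdot 78 = 3 + \frac{39}{4} = \frac{51}{4} \approx 12.75$)
$l{\left(q,I \right)} = \frac{51}{4} + q$ ($l{\left(q,I \right)} = q + \frac{51}{4} = \frac{51}{4} + q$)
$g{\left(h \right)} = \frac{24}{5}$ ($g{\left(h \right)} = \frac{3 \left(0 + 2 \cdot 4\right)}{5} = \frac{3 \left(0 + 8\right)}{5} = \frac{3}{5} \cdot 8 = \frac{24}{5}$)
$\frac{1}{\left(- 92 g{\left(-2 \right)} + 5556\right) + l{\left(96,177 \right)}} = \frac{1}{\left(\left(-92\right) \frac{24}{5} + 5556\right) + \left(\frac{51}{4} + 96\right)} = \frac{1}{\left(- \frac{2208}{5} + 5556\right) + \frac{435}{4}} = \frac{1}{\frac{25572}{5} + \frac{435}{4}} = \frac{1}{\frac{104463}{20}} = \frac{20}{104463}$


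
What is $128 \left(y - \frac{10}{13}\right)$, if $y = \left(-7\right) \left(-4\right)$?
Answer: $\frac{45312}{13} \approx 3485.5$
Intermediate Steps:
$y = 28$
$128 \left(y - \frac{10}{13}\right) = 128 \left(28 - \frac{10}{13}\right) = 128 \cdot \frac{354}{13} = \frac{45312}{13}$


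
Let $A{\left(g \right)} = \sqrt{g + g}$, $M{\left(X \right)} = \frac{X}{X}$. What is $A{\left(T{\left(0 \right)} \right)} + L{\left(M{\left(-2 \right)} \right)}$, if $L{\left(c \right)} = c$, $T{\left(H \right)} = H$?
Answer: $1$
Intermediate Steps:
$M{\left(X \right)} = 1$
$A{\left(g \right)} = \sqrt{2} \sqrt{g}$ ($A{\left(g \right)} = \sqrt{2 g} = \sqrt{2} \sqrt{g}$)
$A{\left(T{\left(0 \right)} \right)} + L{\left(M{\left(-2 \right)} \right)} = \sqrt{2} \sqrt{0} + 1 = \sqrt{2} \cdot 0 + 1 = 0 + 1 = 1$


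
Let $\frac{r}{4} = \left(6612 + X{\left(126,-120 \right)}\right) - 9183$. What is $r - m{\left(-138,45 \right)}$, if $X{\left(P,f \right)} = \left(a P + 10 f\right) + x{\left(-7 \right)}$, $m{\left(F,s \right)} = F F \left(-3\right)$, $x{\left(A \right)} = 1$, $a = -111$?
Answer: $-13892$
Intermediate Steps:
$m{\left(F,s \right)} = - 3 F^{2}$ ($m{\left(F,s \right)} = F^{2} \left(-3\right) = - 3 F^{2}$)
$X{\left(P,f \right)} = 1 - 111 P + 10 f$ ($X{\left(P,f \right)} = \left(- 111 P + 10 f\right) + 1 = 1 - 111 P + 10 f$)
$r = -71024$ ($r = 4 \left(\left(6612 + \left(1 - 13986 + 10 \left(-120\right)\right)\right) - 9183\right) = 4 \left(\left(6612 - 15185\right) - 9183\right) = 4 \left(-8573 - 9183\right) = 4 \left(-17756\right) = -71024$)
$r - m{\left(-138,45 \right)} = -71024 - - 3 \left(-138\right)^{2} = -71024 - \left(-3\right) 19044 = -71024 - -57132 = -71024 + 57132 = -13892$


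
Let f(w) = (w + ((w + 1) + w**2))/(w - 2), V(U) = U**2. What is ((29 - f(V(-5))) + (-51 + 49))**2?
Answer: 3025/529 ≈ 5.7183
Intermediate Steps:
f(w) = (1 + w**2 + 2*w)/(-2 + w) (f(w) = (w + ((1 + w) + w**2))/(-2 + w) = (w + (1 + w + w**2))/(-2 + w) = (1 + w**2 + 2*w)/(-2 + w))
((29 - f(V(-5))) + (-51 + 49))**2 = ((29 - (1 + ((-5)**2)**2 + 2*(-5)**2)/(-2 + (-5)**2)) + (-51 + 49))**2 = ((29 - (1 + 25**2 + 2*25)/(-2 + 25)) - 2)**2 = ((29 - (1 + 625 + 50)/23) - 2)**2 = ((29 - 676/23) - 2)**2 = (-9/23 - 2)**2 = (-55/23)**2 = 3025/529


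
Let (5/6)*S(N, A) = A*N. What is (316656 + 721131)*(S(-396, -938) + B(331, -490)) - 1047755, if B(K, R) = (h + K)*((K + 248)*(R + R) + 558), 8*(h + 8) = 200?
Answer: -1021297806850879/5 ≈ -2.0426e+14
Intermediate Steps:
h = 17 (h = -8 + (1/8)*200 = -8 + 25 = 17)
S(N, A) = 6*A*N/5 (S(N, A) = 6*(A*N)/5 = 6*A*N/5)
B(K, R) = (17 + K)*(558 + 2*R*(248 + K)) (B(K, R) = (17 + K)*((K + 248)*(R + R) + 558) = (17 + K)*((248 + K)*(2*R) + 558) = (17 + K)*(2*R*(248 + K) + 558) = (17 + K)*(558 + 2*R*(248 + K)))
(316656 + 721131)*(S(-396, -938) + B(331, -490)) - 1047755 = (316656 + 721131)*((6/5)*(-938)*(-396) + (9486 + 558*331 + 8432*(-490) + 2*(-490)*331**2 + 530*331*(-490))) - 1047755 = 1037787*(2228688/5 + (9486 + 184698 - 4131680 + 2*(-490)*109561 - 85960700)) - 1047755 = 1037787*(2228688/5 + (9486 + 184698 - 4131680 - 107369780 - 85960700)) - 1047755 = 1037787*(2228688/5 - 197267976) - 1047755 = 1037787*(-984111192/5) - 1047755 = -1021297801612104/5 - 1047755 = -1021297806850879/5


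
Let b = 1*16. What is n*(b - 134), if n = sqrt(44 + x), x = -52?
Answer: -236*I*sqrt(2) ≈ -333.75*I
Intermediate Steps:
b = 16
n = 2*I*sqrt(2) (n = sqrt(44 - 52) = sqrt(-8) = 2*I*sqrt(2) ≈ 2.8284*I)
n*(b - 134) = (2*I*sqrt(2))*(16 - 134) = (2*I*sqrt(2))*(-118) = -236*I*sqrt(2)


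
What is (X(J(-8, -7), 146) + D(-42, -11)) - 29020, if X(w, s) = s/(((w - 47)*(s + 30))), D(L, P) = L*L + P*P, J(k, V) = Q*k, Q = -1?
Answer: -93127393/3432 ≈ -27135.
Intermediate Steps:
J(k, V) = -k
D(L, P) = L**2 + P**2
X(w, s) = s/((-47 + w)*(30 + s)) (X(w, s) = s/(((-47 + w)*(30 + s))) = s*(1/((-47 + w)*(30 + s))) = s/((-47 + w)*(30 + s)))
(X(J(-8, -7), 146) + D(-42, -11)) - 29020 = (146/(-1410 - 47*146 + 30*(-1*(-8)) + 146*(-1*(-8))) + ((-42)**2 + (-11)**2)) - 29020 = (146/(-1410 - 6862 + 30*8 + 146*8) + (1764 + 121)) - 29020 = (146/(-1410 - 6862 + 240 + 1168) + 1885) - 29020 = (146/(-6864) + 1885) - 29020 = (146*(-1/6864) + 1885) - 29020 = (-73/3432 + 1885) - 29020 = 6469247/3432 - 29020 = -93127393/3432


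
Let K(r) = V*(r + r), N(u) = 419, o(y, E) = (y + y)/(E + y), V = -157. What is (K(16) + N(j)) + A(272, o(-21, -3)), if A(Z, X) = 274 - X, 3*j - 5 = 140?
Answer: -17331/4 ≈ -4332.8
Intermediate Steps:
j = 145/3 (j = 5/3 + (1/3)*140 = 5/3 + 140/3 = 145/3 ≈ 48.333)
o(y, E) = 2*y/(E + y) (o(y, E) = (2*y)/(E + y) = 2*y/(E + y))
K(r) = -314*r (K(r) = -157*(r + r) = -314*r)
(K(16) + N(j)) + A(272, o(-21, -3)) = (-314*16 + 419) + (274 - 2*(-21)/(-3 - 21)) = (-5024 + 419) + (274 - 2*(-21)/(-24)) = -4605 + (274 - 2*(-21)*(-1)/24) = -4605 + (274 - 1*7/4) = -4605 + (274 - 7/4) = -4605 + 1089/4 = -17331/4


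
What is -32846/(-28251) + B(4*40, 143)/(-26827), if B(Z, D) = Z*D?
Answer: 234776762/757889577 ≈ 0.30978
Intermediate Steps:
B(Z, D) = D*Z
-32846/(-28251) + B(4*40, 143)/(-26827) = -32846/(-28251) + (143*(4*40))/(-26827) = -32846*(-1/28251) + (143*160)*(-1/26827) = 32846/28251 + 22880*(-1/26827) = 32846/28251 - 22880/26827 = 234776762/757889577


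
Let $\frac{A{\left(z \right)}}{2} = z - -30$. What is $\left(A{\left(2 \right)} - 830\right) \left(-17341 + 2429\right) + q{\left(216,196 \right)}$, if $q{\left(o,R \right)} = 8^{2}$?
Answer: $11422656$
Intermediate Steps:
$A{\left(z \right)} = 60 + 2 z$ ($A{\left(z \right)} = 2 \left(z - -30\right) = 2 \left(z + 30\right) = 2 \left(30 + z\right) = 60 + 2 z$)
$q{\left(o,R \right)} = 64$
$\left(A{\left(2 \right)} - 830\right) \left(-17341 + 2429\right) + q{\left(216,196 \right)} = \left(\left(60 + 2 \cdot 2\right) - 830\right) \left(-17341 + 2429\right) + 64 = \left(\left(60 + 4\right) - 830\right) \left(-14912\right) + 64 = \left(64 - 830\right) \left(-14912\right) + 64 = \left(-766\right) \left(-14912\right) + 64 = 11422592 + 64 = 11422656$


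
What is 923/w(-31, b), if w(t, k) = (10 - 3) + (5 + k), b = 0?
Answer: 923/12 ≈ 76.917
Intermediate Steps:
w(t, k) = 12 + k (w(t, k) = 7 + (5 + k) = 12 + k)
923/w(-31, b) = 923/(12 + 0) = 923/12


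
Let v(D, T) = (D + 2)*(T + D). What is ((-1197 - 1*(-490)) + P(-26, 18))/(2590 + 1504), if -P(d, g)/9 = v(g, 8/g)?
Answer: -4027/4094 ≈ -0.98363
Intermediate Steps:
v(D, T) = (2 + D)*(D + T)
P(d, g) = -72 - 144/g - 18*g - 9*g² (P(d, g) = -9*(g² + 2*g + 2*(8/g) + g*(8/g)) = -9*(g² + 2*g + 16/g + 8) = -9*(8 + g² + 2*g + 16/g) = -72 - 144/g - 18*g - 9*g²)
((-1197 - 1*(-490)) + P(-26, 18))/(2590 + 1504) = ((-1197 - 1*(-490)) + (-72 - 144/18 - 18*18 - 9*18²))/(2590 + 1504) = ((-1197 + 490) + (-72 - 144*1/18 - 324 - 9*324))/4094 = (-707 + (-72 - 8 - 324 - 2916))*(1/4094) = (-707 - 3320)*(1/4094) = -4027*1/4094 = -4027/4094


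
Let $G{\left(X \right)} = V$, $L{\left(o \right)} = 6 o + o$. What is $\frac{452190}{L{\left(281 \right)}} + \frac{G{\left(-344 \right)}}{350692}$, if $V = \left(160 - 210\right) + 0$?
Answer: $\frac{79289658565}{344905582} \approx 229.89$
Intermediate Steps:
$L{\left(o \right)} = 7 o$
$V = -50$ ($V = -50 + 0 = -50$)
$G{\left(X \right)} = -50$
$\frac{452190}{L{\left(281 \right)}} + \frac{G{\left(-344 \right)}}{350692} = \frac{452190}{7 \cdot 281} - \frac{50}{350692} = \frac{452190}{1967} - \frac{25}{175346} = \frac{79289658565}{344905582}$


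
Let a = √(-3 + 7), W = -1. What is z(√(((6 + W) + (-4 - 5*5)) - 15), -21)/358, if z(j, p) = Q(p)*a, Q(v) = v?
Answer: -21/179 ≈ -0.11732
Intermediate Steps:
a = 2 (a = √4 = 2)
z(j, p) = 2*p (z(j, p) = p*2 = 2*p)
z(√(((6 + W) + (-4 - 5*5)) - 15), -21)/358 = (2*(-21))/358 = -42*1/358 = -21/179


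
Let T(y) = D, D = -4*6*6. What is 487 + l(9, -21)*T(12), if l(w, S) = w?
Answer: -809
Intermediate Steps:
D = -144 (D = -24*6 = -144)
T(y) = -144
487 + l(9, -21)*T(12) = 487 + 9*(-144) = 487 - 1296 = -809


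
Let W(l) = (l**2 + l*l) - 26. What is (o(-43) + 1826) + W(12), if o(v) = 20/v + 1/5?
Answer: 448863/215 ≈ 2087.7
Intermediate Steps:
W(l) = -26 + 2*l**2 (W(l) = (l**2 + l**2) - 26 = 2*l**2 - 26 = -26 + 2*l**2)
o(v) = 1/5 + 20/v (o(v) = 20/v + 1*(1/5) = 20/v + 1/5 = 1/5 + 20/v)
(o(-43) + 1826) + W(12) = ((1/5)*(100 - 43)/(-43) + 1826) + (-26 + 2*12**2) = ((1/5)*(-1/43)*57 + 1826) + (-26 + 2*144) = (-57/215 + 1826) + (-26 + 288) = 392533/215 + 262 = 448863/215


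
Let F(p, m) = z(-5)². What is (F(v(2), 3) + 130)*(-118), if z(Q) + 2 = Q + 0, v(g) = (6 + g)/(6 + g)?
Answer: -21122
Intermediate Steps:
v(g) = 1
z(Q) = -2 + Q (z(Q) = -2 + (Q + 0) = -2 + Q)
F(p, m) = 49 (F(p, m) = (-2 - 5)² = (-7)² = 49)
(F(v(2), 3) + 130)*(-118) = (49 + 130)*(-118) = 179*(-118) = -21122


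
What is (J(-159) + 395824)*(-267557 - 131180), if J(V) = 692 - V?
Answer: -158168999475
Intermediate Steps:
(J(-159) + 395824)*(-267557 - 131180) = ((692 - 1*(-159)) + 395824)*(-267557 - 131180) = ((692 + 159) + 395824)*(-398737) = (851 + 395824)*(-398737) = 396675*(-398737) = -158168999475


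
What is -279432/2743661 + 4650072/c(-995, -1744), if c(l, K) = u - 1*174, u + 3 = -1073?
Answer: -6379285241796/1714788125 ≈ -3720.2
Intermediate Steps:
u = -1076 (u = -3 - 1073 = -1076)
c(l, K) = -1250 (c(l, K) = -1076 - 1*174 = -1076 - 174 = -1250)
-279432/2743661 + 4650072/c(-995, -1744) = -279432/2743661 + 4650072/(-1250) = -279432*1/2743661 + 4650072*(-1/1250) = -279432/2743661 - 2325036/625 = -6379285241796/1714788125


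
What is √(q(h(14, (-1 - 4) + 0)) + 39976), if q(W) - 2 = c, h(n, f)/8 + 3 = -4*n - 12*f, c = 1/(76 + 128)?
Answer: √415931163/102 ≈ 199.95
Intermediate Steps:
c = 1/204 ≈ 0.0049020
h(n, f) = -24 - 96*f - 32*n (h(n, f) = -24 + 8*(-4*n - 12*f) = -24 + 8*(-12*f - 4*n) = -24 + (-96*f - 32*n) = -24 - 96*f - 32*n)
q(W) = 409/204 (q(W) = 2 + 1/204 = 409/204)
√(q(h(14, (-1 - 4) + 0)) + 39976) = √(409/204 + 39976) = √(8155513/204) = √415931163/102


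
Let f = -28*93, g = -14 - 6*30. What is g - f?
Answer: 2410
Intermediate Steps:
g = -194 (g = -14 - 180 = -194)
f = -2604
g - f = -194 - 1*(-2604) = -194 + 2604 = 2410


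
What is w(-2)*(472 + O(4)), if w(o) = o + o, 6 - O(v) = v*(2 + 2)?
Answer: -1848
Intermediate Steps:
O(v) = 6 - 4*v (O(v) = 6 - v*(2 + 2) = 6 - v*4 = 6 - 4*v)
w(o) = 2*o
w(-2)*(472 + O(4)) = (2*(-2))*(472 + (6 - 4*4)) = -4*(472 + (6 - 16)) = -4*(472 - 10) = -4*462 = -1848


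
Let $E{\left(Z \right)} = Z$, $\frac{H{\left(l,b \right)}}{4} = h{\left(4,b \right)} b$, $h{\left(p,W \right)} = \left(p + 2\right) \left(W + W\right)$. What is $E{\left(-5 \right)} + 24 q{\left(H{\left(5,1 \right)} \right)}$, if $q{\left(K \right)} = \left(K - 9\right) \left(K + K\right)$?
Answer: $89851$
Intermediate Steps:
$h{\left(p,W \right)} = 2 W \left(2 + p\right)$ ($h{\left(p,W \right)} = \left(2 + p\right) 2 W = 2 W \left(2 + p\right)$)
$H{\left(l,b \right)} = 48 b^{2}$ ($H{\left(l,b \right)} = 4 \cdot 2 b \left(2 + 4\right) b = 4 \cdot 2 b 6 b = 4 \cdot 12 b b = 4 \cdot 12 b^{2} = 48 b^{2}$)
$q{\left(K \right)} = 2 K \left(-9 + K\right)$ ($q{\left(K \right)} = \left(K - 9\right) 2 K = \left(-9 + K\right) 2 K = 2 K \left(-9 + K\right)$)
$E{\left(-5 \right)} + 24 q{\left(H{\left(5,1 \right)} \right)} = -5 + 24 \cdot 2 \cdot 48 \cdot 1^{2} \left(-9 + 48 \cdot 1^{2}\right) = -5 + 24 \cdot 2 \cdot 48 \cdot 1 \left(-9 + 48 \cdot 1\right) = -5 + 24 \cdot 2 \cdot 48 \left(-9 + 48\right) = -5 + 24 \cdot 2 \cdot 48 \cdot 39 = -5 + 24 \cdot 3744 = -5 + 89856 = 89851$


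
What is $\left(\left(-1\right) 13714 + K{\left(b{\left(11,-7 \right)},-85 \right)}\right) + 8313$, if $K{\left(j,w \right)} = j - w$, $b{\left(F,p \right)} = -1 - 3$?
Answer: $-5320$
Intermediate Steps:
$b{\left(F,p \right)} = -4$ ($b{\left(F,p \right)} = -1 - 3 = -4$)
$\left(\left(-1\right) 13714 + K{\left(b{\left(11,-7 \right)},-85 \right)}\right) + 8313 = \left(\left(-1\right) 13714 - -81\right) + 8313 = \left(-13714 + \left(-4 + 85\right)\right) + 8313 = \left(-13714 + 81\right) + 8313 = -13633 + 8313 = -5320$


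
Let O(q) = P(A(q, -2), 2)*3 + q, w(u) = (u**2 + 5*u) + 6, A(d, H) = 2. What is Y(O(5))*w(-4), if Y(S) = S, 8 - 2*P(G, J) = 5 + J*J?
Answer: 7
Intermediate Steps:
P(G, J) = 3/2 - J**2/2 (P(G, J) = 4 - (5 + J*J)/2 = 4 - (5 + J**2)/2 = 4 + (-5/2 - J**2/2) = 3/2 - J**2/2)
w(u) = 6 + u**2 + 5*u
O(q) = -3/2 + q (O(q) = (3/2 - 1/2*2**2)*3 + q = (3/2 - 1/2*4)*3 + q = (3/2 - 2)*3 + q = -1/2*3 + q = -3/2 + q)
Y(O(5))*w(-4) = (-3/2 + 5)*(6 + (-4)**2 + 5*(-4)) = 7*(6 + 16 - 20)/2 = (7/2)*2 = 7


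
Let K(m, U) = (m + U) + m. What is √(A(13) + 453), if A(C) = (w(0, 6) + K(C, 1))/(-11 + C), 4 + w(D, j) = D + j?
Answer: √1870/2 ≈ 21.622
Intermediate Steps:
K(m, U) = U + 2*m (K(m, U) = (U + m) + m = U + 2*m)
w(D, j) = -4 + D + j (w(D, j) = -4 + (D + j) = -4 + D + j)
A(C) = (3 + 2*C)/(-11 + C) (A(C) = ((-4 + 0 + 6) + (1 + 2*C))/(-11 + C) = (2 + (1 + 2*C))/(-11 + C) = (3 + 2*C)/(-11 + C))
√(A(13) + 453) = √((3 + 2*13)/(-11 + 13) + 453) = √((3 + 26)/2 + 453) = √((½)*29 + 453) = √(29/2 + 453) = √(935/2) = √1870/2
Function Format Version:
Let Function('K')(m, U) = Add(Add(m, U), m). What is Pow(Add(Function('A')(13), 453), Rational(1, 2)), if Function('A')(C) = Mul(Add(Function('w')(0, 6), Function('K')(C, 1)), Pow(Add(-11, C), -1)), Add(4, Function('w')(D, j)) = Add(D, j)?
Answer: Mul(Rational(1, 2), Pow(1870, Rational(1, 2))) ≈ 21.622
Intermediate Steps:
Function('K')(m, U) = Add(U, Mul(2, m)) (Function('K')(m, U) = Add(Add(U, m), m) = Add(U, Mul(2, m)))
Function('w')(D, j) = Add(-4, D, j) (Function('w')(D, j) = Add(-4, Add(D, j)) = Add(-4, D, j))
Function('A')(C) = Mul(Pow(Add(-11, C), -1), Add(3, Mul(2, C))) (Function('A')(C) = Mul(Add(Add(-4, 0, 6), Add(1, Mul(2, C))), Pow(Add(-11, C), -1)) = Mul(Add(2, Add(1, Mul(2, C))), Pow(Add(-11, C), -1)) = Mul(Add(3, Mul(2, C)), Pow(Add(-11, C), -1)) = Mul(Pow(Add(-11, C), -1), Add(3, Mul(2, C))))
Pow(Add(Function('A')(13), 453), Rational(1, 2)) = Pow(Add(Mul(Pow(Add(-11, 13), -1), Add(3, Mul(2, 13))), 453), Rational(1, 2)) = Pow(Add(Mul(Pow(2, -1), Add(3, 26)), 453), Rational(1, 2)) = Pow(Add(Mul(Rational(1, 2), 29), 453), Rational(1, 2)) = Pow(Add(Rational(29, 2), 453), Rational(1, 2)) = Pow(Rational(935, 2), Rational(1, 2)) = Mul(Rational(1, 2), Pow(1870, Rational(1, 2)))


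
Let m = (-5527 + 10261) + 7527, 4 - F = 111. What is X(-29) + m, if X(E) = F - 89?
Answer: 12065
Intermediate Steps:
F = -107 (F = 4 - 1*111 = 4 - 111 = -107)
X(E) = -196 (X(E) = -107 - 89 = -196)
m = 12261 (m = 4734 + 7527 = 12261)
X(-29) + m = -196 + 12261 = 12065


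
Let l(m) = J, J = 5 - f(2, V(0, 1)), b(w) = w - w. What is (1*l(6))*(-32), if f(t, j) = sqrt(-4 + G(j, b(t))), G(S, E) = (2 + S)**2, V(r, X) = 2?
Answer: -160 + 64*sqrt(3) ≈ -49.149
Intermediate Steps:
b(w) = 0
f(t, j) = sqrt(-4 + (2 + j)**2)
J = 5 - 2*sqrt(3) (J = 5 - sqrt(2*(4 + 2)) = 5 - sqrt(2*6) = 5 - sqrt(12) = 5 - 2*sqrt(3) ≈ 1.5359)
l(m) = 5 - 2*sqrt(3)
(1*l(6))*(-32) = (1*(5 - 2*sqrt(3)))*(-32) = (5 - 2*sqrt(3))*(-32) = -160 + 64*sqrt(3)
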